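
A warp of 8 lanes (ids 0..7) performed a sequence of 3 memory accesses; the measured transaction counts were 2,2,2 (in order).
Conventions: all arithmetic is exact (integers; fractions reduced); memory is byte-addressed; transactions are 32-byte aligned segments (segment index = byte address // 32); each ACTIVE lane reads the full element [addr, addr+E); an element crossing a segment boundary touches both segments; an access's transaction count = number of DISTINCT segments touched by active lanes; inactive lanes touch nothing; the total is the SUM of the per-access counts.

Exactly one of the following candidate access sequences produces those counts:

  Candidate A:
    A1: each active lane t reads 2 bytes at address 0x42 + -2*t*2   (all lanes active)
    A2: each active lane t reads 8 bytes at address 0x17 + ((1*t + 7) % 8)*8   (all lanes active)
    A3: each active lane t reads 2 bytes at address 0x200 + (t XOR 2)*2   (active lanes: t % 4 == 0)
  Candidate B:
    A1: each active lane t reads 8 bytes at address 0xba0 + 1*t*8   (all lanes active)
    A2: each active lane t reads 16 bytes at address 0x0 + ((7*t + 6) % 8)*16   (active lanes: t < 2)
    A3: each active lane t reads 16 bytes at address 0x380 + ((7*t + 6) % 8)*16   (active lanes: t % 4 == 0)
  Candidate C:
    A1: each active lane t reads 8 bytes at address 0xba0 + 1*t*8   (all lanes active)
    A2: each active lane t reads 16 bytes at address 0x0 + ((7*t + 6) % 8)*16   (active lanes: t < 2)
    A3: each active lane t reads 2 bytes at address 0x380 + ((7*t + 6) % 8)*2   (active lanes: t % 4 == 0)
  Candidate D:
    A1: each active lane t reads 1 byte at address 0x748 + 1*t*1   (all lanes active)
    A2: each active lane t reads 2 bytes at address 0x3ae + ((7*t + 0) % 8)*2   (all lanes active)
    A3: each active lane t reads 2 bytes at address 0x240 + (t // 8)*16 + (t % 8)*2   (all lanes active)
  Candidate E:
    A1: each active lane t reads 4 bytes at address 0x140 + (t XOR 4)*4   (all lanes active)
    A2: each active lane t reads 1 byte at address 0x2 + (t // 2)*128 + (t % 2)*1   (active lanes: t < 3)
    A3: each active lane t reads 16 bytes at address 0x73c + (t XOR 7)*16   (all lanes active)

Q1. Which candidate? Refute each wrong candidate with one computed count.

A: A2 gives 3 transactions, not 2
C: A3 gives 1 transaction, not 2
D: A1 gives 1 transaction, not 2
E: A1 gives 1 transaction, not 2
B: all counts match (2,2,2)

Answer: B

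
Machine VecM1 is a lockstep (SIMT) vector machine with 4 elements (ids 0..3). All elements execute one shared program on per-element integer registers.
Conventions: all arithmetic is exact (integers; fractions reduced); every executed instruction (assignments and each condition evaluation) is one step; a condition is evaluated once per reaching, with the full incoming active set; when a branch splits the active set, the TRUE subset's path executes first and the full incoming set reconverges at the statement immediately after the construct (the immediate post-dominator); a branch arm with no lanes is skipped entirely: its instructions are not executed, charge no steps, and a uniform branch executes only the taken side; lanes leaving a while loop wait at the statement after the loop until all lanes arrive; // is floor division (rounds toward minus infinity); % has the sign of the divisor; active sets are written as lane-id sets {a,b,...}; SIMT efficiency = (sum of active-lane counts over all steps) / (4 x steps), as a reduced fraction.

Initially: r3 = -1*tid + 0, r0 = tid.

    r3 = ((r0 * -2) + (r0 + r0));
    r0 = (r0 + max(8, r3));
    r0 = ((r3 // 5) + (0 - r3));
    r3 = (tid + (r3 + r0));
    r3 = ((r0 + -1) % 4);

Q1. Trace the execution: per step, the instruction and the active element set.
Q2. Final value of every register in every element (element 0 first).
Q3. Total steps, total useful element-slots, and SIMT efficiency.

step 0: r3 <- ((r0 * -2) + (r0 + r0)) {0,1,2,3}
step 1: r0 <- (r0 + max(8, r3))      {0,1,2,3}
step 2: r0 <- ((r3 // 5) + (0 - r3)) {0,1,2,3}
step 3: r3 <- (tid + (r3 + r0))      {0,1,2,3}
step 4: r3 <- ((r0 + -1) % 4)        {0,1,2,3}

Answer: 5 steps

r3: 3,3,3,3
r0: 0,0,0,0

steps = 5; useful = 20; efficiency = 20/20 = 1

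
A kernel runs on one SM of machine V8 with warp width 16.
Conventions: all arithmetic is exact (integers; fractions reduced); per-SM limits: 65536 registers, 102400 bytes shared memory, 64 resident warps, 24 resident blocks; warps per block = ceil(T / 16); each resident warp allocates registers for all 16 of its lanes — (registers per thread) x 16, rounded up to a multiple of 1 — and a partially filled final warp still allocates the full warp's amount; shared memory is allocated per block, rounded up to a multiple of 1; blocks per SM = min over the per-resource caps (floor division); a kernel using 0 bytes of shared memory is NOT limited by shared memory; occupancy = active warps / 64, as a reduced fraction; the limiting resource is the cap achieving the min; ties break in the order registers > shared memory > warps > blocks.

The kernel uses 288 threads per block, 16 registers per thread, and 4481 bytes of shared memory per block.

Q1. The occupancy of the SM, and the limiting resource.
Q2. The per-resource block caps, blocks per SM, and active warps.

Answer: occupancy 27/32, limited by warps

registers: 14 blocks
shared memory: 22 blocks
warps: 3 blocks
blocks: 24 blocks

Answer: 3 blocks, 54 active warps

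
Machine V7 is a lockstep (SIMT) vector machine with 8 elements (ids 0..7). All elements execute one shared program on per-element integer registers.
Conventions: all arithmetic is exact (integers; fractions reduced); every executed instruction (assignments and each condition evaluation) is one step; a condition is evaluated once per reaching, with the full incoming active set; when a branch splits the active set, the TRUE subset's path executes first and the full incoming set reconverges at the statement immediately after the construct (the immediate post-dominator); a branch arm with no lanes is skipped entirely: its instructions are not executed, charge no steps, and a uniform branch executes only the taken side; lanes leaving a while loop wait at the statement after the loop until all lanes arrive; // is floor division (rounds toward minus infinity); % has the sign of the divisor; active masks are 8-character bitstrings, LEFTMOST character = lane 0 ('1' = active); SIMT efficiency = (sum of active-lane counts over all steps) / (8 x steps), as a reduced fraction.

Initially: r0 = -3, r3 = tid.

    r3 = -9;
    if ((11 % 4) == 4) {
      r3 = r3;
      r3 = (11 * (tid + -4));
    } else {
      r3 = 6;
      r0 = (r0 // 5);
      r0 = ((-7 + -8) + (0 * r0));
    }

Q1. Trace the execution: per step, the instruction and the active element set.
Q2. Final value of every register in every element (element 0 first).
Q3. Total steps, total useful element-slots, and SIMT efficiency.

step 0: r3 <- -9                     11111111
step 1: eval ((11 % 4) == 4)         11111111
step 2: r3 <- 6                      11111111
step 3: r0 <- (r0 // 5)              11111111
step 4: r0 <- ((-7 + -8) + (0 * r0)) 11111111

Answer: 5 steps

r0: -15,-15,-15,-15,-15,-15,-15,-15
r3: 6,6,6,6,6,6,6,6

steps = 5; useful = 40; efficiency = 40/40 = 1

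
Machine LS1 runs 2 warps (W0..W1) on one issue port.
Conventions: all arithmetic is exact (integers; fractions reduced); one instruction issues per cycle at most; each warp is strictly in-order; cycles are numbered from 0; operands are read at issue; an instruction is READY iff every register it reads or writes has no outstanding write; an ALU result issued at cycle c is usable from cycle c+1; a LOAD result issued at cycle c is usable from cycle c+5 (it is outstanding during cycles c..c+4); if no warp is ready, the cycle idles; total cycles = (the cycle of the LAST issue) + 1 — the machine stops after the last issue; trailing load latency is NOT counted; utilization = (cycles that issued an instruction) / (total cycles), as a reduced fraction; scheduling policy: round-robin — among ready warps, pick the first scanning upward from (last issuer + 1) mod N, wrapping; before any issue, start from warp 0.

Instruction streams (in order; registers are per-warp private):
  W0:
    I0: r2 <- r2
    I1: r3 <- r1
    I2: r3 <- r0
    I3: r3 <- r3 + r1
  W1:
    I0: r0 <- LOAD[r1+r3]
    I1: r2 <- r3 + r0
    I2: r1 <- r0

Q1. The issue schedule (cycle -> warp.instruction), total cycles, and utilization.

cycle 0: W0.I0
cycle 1: W1.I0
cycle 2: W0.I1
cycle 3: W0.I2
cycle 4: W0.I3
cycle 5: idle
cycle 6: W1.I1
cycle 7: W1.I2

Answer: 8 cycles, utilization 7/8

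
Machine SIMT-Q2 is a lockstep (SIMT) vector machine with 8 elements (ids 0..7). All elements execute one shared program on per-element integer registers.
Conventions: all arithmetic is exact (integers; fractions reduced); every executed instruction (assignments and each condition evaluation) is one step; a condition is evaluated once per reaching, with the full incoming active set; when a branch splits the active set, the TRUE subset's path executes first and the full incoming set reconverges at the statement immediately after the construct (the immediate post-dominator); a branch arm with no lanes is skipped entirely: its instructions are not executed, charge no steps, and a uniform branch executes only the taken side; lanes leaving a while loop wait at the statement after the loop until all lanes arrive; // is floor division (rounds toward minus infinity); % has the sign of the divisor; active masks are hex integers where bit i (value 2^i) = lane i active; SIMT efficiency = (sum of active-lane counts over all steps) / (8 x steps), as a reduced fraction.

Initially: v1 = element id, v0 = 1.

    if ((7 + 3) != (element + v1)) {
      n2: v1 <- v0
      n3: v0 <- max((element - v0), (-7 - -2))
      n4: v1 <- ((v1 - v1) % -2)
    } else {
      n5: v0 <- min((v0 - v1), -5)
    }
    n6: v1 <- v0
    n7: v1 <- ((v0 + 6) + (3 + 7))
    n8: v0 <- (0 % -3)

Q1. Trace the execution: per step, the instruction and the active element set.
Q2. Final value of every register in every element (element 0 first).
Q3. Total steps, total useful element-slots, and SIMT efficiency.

step 0: eval ((7 + 3) != (element + v1)) 0xff
step 1: v1 <- v0                     0xdf
step 2: v0 <- max((element - v0), (-7 - -2)) 0xdf
step 3: v1 <- ((v1 - v1) % -2)       0xdf
step 4: v0 <- min((v0 - v1), -5)     0x20
step 5: v1 <- v0                     0xff
step 6: v1 <- ((v0 + 6) + (3 + 7))   0xff
step 7: v0 <- (0 % -3)               0xff

Answer: 8 steps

v1: 15,16,17,18,19,11,21,22
v0: 0,0,0,0,0,0,0,0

steps = 8; useful = 54; efficiency = 54/64 = 27/32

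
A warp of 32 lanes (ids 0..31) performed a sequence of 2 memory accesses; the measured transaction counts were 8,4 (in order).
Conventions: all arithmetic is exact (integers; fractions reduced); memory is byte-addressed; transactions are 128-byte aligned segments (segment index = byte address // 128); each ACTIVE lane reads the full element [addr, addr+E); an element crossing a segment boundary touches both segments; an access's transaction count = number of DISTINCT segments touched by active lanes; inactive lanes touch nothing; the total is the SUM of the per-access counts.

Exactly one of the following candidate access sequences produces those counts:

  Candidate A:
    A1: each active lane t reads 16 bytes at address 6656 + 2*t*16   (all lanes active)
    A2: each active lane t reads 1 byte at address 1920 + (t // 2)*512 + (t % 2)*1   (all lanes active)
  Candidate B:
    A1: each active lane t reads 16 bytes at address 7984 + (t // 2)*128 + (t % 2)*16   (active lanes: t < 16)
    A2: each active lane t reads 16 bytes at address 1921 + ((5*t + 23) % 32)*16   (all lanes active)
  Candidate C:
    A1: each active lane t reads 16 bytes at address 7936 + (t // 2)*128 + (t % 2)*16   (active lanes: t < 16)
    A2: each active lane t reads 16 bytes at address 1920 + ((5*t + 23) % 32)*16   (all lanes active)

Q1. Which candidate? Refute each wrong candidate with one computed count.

A: A2 gives 16 transactions, not 4
B: A2 gives 5 transactions, not 4
C: all counts match (8,4)

Answer: C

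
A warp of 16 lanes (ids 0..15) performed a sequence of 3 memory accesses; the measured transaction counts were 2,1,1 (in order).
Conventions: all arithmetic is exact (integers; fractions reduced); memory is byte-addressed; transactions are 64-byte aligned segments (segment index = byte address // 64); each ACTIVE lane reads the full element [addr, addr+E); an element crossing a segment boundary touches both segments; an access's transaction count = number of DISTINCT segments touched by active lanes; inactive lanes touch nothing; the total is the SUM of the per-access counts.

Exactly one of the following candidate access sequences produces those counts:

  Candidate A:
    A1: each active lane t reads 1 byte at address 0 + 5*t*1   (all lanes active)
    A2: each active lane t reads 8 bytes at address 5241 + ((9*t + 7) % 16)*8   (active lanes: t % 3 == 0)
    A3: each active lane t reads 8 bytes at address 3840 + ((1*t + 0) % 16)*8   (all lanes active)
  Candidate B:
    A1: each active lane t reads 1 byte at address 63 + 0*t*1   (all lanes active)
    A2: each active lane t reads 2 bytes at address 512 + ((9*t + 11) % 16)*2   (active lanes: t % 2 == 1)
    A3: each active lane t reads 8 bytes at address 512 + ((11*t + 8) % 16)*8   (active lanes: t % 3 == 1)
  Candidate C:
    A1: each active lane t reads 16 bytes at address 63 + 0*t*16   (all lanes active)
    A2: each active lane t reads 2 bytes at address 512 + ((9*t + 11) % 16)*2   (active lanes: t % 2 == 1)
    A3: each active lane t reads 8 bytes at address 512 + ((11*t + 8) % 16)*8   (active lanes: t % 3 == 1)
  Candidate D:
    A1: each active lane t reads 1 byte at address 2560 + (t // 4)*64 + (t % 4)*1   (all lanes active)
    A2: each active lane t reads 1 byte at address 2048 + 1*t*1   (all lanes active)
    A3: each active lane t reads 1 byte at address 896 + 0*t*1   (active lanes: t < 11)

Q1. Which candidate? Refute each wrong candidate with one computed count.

A: A2 gives 2 transactions, not 1
B: A1 gives 1 transaction, not 2
D: A1 gives 4 transactions, not 2
C: all counts match (2,1,1)

Answer: C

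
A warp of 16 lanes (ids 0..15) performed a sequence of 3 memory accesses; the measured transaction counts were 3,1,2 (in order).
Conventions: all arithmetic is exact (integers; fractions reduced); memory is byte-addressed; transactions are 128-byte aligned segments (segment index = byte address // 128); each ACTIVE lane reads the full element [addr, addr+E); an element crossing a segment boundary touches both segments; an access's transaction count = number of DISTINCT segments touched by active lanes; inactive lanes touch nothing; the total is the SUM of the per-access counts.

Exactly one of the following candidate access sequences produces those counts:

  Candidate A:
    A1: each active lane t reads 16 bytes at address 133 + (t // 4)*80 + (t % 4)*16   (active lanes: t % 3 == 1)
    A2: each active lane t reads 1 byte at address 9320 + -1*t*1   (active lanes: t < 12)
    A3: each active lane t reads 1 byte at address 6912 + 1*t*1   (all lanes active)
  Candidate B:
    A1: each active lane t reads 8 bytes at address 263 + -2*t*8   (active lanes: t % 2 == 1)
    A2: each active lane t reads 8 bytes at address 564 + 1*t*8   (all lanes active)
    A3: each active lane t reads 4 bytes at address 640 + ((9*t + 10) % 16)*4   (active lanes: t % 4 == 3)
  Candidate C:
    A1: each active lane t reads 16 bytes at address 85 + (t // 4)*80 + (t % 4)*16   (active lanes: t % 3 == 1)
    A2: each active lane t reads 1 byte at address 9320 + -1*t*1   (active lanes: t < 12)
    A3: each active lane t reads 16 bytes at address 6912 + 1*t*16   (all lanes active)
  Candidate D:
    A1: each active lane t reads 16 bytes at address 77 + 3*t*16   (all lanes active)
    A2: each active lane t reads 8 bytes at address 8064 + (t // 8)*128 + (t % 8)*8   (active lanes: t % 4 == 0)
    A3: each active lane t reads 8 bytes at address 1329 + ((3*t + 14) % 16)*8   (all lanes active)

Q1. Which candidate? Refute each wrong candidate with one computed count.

A: A3 gives 1 transaction, not 2
B: A1 gives 2 transactions, not 3
D: A1 gives 7 transactions, not 3
C: all counts match (3,1,2)

Answer: C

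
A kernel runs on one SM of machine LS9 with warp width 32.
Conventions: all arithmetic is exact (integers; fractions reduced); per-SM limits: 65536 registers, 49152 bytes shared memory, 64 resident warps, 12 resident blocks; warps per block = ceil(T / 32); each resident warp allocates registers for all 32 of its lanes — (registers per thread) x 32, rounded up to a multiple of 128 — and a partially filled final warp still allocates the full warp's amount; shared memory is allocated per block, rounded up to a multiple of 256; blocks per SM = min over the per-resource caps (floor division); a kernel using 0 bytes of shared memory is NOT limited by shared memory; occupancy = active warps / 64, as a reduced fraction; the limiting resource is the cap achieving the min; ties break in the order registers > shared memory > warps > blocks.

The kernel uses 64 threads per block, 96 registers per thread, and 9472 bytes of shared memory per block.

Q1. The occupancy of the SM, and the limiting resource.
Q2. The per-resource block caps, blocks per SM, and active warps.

Answer: occupancy 5/32, limited by shared memory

registers: 10 blocks
shared memory: 5 blocks
warps: 32 blocks
blocks: 12 blocks

Answer: 5 blocks, 10 active warps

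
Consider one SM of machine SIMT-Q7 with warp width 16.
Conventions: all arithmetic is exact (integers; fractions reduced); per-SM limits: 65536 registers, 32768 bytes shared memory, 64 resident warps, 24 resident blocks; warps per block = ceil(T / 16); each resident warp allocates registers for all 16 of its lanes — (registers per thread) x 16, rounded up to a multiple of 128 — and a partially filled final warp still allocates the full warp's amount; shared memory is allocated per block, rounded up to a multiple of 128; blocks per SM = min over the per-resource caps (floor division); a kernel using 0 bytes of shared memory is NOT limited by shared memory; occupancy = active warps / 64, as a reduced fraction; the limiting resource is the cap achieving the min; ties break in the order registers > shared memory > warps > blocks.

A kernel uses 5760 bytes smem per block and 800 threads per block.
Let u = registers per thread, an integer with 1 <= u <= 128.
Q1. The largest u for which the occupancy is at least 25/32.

Answer: u = 80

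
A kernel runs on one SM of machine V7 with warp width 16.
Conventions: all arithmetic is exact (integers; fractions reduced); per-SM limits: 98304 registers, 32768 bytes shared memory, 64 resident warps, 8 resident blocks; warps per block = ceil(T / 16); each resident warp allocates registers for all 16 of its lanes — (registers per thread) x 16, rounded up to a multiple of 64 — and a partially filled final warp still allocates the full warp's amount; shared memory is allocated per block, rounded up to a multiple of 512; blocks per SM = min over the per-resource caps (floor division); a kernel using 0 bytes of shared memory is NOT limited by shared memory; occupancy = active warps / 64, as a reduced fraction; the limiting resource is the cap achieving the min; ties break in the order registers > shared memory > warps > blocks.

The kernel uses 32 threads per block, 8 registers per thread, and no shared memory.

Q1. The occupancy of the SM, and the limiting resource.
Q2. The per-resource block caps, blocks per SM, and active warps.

Answer: occupancy 1/4, limited by blocks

registers: 384 blocks
shared memory: no limit (kernel uses none)
warps: 32 blocks
blocks: 8 blocks

Answer: 8 blocks, 16 active warps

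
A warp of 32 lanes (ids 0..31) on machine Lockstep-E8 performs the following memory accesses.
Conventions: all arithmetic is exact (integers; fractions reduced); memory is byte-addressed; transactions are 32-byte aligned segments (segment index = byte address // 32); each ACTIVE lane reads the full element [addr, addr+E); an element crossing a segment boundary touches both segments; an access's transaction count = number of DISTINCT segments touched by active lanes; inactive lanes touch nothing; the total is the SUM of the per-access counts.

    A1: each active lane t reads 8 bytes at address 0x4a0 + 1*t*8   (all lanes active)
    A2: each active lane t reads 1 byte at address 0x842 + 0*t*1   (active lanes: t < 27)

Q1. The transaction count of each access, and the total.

A1: 8 transactions
A2: 1 transaction

Answer: 8,1; total 9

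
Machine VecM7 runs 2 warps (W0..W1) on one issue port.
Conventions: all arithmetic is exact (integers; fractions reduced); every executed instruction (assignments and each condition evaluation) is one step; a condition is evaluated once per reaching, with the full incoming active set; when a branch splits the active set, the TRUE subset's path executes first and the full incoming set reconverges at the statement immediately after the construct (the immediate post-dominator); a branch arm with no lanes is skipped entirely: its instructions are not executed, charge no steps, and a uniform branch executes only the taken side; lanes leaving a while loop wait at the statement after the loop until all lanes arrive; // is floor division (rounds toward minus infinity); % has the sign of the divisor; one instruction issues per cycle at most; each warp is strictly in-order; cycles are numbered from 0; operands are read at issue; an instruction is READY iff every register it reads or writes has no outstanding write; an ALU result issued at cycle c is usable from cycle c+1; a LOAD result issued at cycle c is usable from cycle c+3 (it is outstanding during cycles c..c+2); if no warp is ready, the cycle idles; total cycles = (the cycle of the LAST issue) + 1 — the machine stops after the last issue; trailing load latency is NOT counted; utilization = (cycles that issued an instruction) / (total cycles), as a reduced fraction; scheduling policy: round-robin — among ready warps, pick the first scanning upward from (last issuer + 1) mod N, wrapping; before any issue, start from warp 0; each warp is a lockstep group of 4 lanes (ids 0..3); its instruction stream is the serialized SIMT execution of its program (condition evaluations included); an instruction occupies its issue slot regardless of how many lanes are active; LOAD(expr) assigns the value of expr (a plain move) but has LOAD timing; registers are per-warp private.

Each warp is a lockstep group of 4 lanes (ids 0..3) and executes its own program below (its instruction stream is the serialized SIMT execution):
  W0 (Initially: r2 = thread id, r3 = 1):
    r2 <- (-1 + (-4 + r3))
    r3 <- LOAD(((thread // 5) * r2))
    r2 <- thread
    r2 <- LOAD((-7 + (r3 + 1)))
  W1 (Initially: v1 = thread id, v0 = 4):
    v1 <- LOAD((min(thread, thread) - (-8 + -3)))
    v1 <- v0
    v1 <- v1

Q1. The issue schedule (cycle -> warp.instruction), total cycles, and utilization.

cycle 0: W0.I0
cycle 1: W1.I0
cycle 2: W0.I1
cycle 3: W0.I2
cycle 4: W1.I1
cycle 5: W0.I3
cycle 6: W1.I2

Answer: 7 cycles, utilization 1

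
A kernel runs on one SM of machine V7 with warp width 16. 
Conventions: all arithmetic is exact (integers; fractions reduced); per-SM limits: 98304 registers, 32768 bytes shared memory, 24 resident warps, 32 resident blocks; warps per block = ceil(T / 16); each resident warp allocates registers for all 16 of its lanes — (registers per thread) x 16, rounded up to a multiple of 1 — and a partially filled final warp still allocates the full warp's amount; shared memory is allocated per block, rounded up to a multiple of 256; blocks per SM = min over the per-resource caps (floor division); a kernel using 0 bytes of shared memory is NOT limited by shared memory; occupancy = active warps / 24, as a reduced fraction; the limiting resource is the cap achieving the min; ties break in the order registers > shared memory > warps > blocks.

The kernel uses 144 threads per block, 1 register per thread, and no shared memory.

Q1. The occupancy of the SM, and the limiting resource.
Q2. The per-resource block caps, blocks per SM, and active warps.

Answer: occupancy 3/4, limited by warps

registers: 682 blocks
shared memory: no limit (kernel uses none)
warps: 2 blocks
blocks: 32 blocks

Answer: 2 blocks, 18 active warps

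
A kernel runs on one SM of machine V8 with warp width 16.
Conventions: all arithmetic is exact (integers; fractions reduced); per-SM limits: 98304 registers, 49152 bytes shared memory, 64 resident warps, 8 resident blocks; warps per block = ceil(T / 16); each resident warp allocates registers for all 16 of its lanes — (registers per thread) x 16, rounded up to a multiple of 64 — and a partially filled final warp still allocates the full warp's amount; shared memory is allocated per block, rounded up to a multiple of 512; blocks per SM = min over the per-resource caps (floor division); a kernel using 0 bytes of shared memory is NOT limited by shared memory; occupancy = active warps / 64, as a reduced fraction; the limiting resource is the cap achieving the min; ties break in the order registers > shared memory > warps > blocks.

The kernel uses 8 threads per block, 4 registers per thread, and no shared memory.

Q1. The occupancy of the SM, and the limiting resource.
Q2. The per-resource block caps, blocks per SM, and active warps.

Answer: occupancy 1/8, limited by blocks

registers: 1536 blocks
shared memory: no limit (kernel uses none)
warps: 64 blocks
blocks: 8 blocks

Answer: 8 blocks, 8 active warps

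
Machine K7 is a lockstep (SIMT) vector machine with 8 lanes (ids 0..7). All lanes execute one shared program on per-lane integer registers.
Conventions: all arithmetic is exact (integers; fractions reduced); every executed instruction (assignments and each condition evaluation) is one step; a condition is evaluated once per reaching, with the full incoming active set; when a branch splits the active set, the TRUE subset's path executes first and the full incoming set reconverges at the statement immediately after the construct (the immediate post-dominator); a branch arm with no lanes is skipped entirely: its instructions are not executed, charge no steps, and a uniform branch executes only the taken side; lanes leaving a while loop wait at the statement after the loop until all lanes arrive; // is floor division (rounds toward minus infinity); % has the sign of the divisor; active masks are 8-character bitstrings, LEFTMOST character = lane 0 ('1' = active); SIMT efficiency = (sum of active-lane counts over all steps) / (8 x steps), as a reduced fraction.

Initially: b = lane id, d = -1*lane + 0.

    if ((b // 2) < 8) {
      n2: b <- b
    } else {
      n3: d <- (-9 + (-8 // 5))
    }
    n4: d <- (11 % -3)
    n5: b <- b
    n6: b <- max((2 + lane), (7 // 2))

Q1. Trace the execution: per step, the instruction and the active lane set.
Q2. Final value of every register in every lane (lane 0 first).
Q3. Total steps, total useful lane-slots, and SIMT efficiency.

step 0: eval ((b // 2) < 8)          11111111
step 1: b <- b                       11111111
step 2: d <- (11 % -3)               11111111
step 3: b <- b                       11111111
step 4: b <- max((2 + lane), (7 // 2)) 11111111

Answer: 5 steps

b: 3,3,4,5,6,7,8,9
d: -1,-1,-1,-1,-1,-1,-1,-1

steps = 5; useful = 40; efficiency = 40/40 = 1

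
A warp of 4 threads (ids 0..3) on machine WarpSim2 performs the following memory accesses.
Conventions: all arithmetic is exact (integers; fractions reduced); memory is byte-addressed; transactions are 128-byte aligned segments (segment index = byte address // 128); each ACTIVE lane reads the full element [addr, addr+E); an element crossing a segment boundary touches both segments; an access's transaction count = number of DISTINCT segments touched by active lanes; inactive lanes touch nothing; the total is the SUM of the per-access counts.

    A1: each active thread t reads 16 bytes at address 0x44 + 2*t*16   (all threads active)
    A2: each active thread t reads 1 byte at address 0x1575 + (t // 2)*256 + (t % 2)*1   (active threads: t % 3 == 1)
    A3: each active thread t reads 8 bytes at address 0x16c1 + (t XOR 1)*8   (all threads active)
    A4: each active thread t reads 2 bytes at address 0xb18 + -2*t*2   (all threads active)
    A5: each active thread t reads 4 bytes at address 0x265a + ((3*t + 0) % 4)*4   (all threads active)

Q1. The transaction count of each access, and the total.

A1: 2 transactions
A2: 1 transaction
A3: 1 transaction
A4: 1 transaction
A5: 1 transaction

Answer: 2,1,1,1,1; total 6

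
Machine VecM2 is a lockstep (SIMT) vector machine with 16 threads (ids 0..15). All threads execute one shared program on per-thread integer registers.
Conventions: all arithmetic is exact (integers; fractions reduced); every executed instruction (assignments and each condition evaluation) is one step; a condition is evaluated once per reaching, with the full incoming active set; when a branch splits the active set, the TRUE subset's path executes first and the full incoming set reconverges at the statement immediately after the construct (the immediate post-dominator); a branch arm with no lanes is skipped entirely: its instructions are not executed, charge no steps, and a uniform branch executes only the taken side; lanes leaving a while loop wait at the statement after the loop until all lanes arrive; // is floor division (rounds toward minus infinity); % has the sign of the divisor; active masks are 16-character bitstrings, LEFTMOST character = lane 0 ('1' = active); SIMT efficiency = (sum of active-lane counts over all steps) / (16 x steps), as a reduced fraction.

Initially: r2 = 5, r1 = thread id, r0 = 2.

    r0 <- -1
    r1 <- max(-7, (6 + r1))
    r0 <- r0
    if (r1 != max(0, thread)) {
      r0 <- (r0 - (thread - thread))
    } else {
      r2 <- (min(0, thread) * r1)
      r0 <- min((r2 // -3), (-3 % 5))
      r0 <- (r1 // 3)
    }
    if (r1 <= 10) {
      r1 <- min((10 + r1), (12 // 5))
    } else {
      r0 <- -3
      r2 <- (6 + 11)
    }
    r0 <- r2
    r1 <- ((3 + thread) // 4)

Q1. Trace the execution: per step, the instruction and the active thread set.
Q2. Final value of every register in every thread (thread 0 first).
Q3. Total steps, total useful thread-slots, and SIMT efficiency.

step 0: r0 <- -1                     1111111111111111
step 1: r1 <- max(-7, (6 + r1))      1111111111111111
step 2: r0 <- r0                     1111111111111111
step 3: eval (r1 != max(0, thread))  1111111111111111
step 4: r0 <- (r0 - (thread - thread)) 1111111111111111
step 5: eval (r1 <= 10)              1111111111111111
step 6: r1 <- min((10 + r1), (12 // 5)) 1111100000000000
step 7: r0 <- -3                     0000011111111111
step 8: r2 <- (6 + 11)               0000011111111111
step 9: r0 <- r2                     1111111111111111
step 10: r1 <- ((3 + thread) // 4)    1111111111111111

Answer: 11 steps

r2: 5,5,5,5,5,17,17,17,17,17,17,17,17,17,17,17
r1: 0,1,1,1,1,2,2,2,2,3,3,3,3,4,4,4
r0: 5,5,5,5,5,17,17,17,17,17,17,17,17,17,17,17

steps = 11; useful = 155; efficiency = 155/176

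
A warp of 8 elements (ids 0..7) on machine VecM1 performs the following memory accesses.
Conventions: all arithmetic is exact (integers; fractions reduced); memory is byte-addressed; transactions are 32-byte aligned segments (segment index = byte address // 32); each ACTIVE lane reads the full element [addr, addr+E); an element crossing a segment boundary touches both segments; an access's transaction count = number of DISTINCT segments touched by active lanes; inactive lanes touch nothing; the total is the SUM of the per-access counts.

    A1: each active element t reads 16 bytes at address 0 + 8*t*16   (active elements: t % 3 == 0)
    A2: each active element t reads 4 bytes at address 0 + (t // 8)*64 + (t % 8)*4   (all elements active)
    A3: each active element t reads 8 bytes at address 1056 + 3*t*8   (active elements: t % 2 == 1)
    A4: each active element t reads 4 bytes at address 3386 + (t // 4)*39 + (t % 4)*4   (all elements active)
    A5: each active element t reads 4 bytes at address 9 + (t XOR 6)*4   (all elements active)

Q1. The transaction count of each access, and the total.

A1: 3 transactions
A2: 1 transaction
A3: 4 transactions
A4: 3 transactions
A5: 2 transactions

Answer: 3,1,4,3,2; total 13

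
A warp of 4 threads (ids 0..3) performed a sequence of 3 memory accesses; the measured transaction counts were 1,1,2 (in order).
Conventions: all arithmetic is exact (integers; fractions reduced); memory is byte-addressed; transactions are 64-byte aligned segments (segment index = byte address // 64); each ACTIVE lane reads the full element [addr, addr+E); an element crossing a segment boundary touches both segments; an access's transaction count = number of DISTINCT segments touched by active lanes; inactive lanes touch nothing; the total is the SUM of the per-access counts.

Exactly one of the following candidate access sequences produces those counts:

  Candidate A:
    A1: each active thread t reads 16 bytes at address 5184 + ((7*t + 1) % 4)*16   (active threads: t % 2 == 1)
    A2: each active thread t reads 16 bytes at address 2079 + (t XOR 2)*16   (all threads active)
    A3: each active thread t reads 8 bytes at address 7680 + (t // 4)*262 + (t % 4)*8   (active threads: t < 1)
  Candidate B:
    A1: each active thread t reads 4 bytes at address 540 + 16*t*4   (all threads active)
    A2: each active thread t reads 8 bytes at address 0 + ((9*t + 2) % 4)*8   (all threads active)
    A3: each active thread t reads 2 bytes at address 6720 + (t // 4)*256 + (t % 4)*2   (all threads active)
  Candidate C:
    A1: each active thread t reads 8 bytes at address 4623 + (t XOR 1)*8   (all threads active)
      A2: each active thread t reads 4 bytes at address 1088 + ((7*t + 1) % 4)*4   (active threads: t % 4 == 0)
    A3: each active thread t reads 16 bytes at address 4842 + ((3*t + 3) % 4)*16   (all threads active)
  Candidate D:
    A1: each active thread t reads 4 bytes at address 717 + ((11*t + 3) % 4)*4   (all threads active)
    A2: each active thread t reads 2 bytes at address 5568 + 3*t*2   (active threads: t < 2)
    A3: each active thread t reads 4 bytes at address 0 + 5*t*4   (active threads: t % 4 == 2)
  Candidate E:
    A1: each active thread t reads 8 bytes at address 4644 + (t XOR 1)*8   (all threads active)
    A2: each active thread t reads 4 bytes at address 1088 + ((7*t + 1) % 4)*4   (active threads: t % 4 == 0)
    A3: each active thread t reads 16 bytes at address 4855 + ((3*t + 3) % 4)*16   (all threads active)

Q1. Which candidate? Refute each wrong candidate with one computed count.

A: A2 gives 2 transactions, not 1
B: A1 gives 4 transactions, not 1
D: A3 gives 1 transaction, not 2
E: A1 gives 2 transactions, not 1
C: all counts match (1,1,2)

Answer: C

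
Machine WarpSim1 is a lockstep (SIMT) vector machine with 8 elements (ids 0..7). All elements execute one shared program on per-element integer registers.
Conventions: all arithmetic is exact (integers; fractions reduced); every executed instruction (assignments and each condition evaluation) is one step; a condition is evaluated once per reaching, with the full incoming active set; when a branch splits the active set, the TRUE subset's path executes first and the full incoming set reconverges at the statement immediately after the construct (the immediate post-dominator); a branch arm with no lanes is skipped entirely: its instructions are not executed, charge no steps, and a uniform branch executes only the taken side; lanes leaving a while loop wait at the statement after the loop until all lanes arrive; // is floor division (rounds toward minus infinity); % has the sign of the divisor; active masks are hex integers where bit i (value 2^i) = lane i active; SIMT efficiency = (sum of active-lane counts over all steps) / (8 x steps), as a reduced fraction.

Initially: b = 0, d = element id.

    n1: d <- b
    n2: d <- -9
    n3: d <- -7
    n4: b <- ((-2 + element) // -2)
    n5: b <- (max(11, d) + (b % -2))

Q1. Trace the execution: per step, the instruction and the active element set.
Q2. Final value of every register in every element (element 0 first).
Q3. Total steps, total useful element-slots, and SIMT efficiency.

step 0: d <- b                       0xff
step 1: d <- -9                      0xff
step 2: d <- -7                      0xff
step 3: b <- ((-2 + element) // -2)  0xff
step 4: b <- (max(11, d) + (b % -2)) 0xff

Answer: 5 steps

b: 10,11,11,10,10,11,11,10
d: -7,-7,-7,-7,-7,-7,-7,-7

steps = 5; useful = 40; efficiency = 40/40 = 1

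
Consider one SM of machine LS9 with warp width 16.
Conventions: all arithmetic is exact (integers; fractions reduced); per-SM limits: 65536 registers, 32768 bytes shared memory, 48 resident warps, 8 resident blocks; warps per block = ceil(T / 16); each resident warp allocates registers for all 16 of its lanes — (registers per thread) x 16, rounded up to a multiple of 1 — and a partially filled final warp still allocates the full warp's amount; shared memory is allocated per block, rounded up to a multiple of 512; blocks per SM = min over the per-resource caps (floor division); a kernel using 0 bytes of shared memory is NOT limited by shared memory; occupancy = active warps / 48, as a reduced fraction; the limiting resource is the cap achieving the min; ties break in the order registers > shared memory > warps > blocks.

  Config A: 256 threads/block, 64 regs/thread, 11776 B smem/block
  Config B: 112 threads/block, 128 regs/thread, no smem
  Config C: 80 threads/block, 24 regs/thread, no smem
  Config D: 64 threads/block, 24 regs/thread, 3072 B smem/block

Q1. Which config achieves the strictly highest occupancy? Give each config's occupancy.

occupancies: A 2/3, B 7/12, C 5/6, D 2/3

Answer: C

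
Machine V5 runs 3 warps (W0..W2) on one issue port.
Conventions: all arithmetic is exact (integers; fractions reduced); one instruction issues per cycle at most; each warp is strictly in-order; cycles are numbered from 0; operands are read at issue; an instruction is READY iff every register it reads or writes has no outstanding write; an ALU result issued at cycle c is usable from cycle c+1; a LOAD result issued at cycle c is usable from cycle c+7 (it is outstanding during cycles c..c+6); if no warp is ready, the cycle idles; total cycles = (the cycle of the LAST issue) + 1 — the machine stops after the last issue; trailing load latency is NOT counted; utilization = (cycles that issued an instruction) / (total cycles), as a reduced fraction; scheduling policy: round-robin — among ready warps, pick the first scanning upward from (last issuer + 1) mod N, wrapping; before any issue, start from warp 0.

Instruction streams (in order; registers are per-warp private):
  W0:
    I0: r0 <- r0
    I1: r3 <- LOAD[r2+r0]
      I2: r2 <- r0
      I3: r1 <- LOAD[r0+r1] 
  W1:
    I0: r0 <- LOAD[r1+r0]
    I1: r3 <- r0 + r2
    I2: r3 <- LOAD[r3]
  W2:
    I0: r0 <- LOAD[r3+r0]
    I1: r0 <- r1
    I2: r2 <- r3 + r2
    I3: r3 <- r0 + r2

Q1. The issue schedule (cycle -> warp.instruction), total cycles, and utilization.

cycle 0: W0.I0
cycle 1: W1.I0
cycle 2: W2.I0
cycle 3: W0.I1
cycle 4: W0.I2
cycle 5: W0.I3
cycle 6: idle
cycle 7: idle
cycle 8: W1.I1
cycle 9: W2.I1
cycle 10: W1.I2
cycle 11: W2.I2
cycle 12: W2.I3

Answer: 13 cycles, utilization 11/13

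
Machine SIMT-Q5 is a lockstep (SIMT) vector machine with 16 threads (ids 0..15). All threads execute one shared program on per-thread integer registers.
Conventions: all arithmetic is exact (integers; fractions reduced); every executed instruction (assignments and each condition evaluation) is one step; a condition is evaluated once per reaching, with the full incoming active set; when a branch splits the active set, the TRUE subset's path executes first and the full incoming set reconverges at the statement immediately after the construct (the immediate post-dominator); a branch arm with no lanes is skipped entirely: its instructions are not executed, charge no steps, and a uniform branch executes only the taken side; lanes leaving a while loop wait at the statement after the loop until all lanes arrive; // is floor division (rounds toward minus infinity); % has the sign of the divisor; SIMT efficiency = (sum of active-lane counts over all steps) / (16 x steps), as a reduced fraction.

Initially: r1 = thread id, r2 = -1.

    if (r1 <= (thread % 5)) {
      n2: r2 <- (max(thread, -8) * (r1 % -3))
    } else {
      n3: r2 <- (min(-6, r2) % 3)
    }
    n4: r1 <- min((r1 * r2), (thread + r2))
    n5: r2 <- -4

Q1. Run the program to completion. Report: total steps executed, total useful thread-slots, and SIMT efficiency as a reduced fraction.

Answer: 5 steps, 64 useful, 4/5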